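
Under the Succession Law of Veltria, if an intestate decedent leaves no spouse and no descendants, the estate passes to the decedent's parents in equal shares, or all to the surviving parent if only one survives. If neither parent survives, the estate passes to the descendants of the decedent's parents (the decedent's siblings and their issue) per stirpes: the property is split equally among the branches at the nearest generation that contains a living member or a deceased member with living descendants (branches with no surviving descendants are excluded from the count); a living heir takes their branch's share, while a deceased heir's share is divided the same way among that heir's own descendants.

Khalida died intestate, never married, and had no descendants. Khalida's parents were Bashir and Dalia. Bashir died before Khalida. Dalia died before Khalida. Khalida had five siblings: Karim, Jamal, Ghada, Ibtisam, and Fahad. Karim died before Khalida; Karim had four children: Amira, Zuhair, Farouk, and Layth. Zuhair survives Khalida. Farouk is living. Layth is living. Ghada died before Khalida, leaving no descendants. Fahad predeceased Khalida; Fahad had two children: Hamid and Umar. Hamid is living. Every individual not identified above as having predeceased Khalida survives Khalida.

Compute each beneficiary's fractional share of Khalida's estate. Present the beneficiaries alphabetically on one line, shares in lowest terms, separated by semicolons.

Amira 1/16; Farouk 1/16; Hamid 1/8; Ibtisam 1/4; Jamal 1/4; Layth 1/16; Umar 1/8; Zuhair 1/16

Neither parent survives and there are no descendants, so the estate passes to Khalida's siblings and their issue per stirpes.
Ghada left no surviving issue, so that branch lapses and is disregarded.
The estate is divided into 4 equal shares of 1/4 among Karim, Jamal, Ibtisam, Fahad.
Karim predeceased; the 1/4 allotted to Karim's branch passes to Karim's issue by representation.
The 1/4 is divided into 4 equal shares of 1/16 among Amira, Zuhair, Farouk, Layth.
Amira is living and takes 1/16.
Zuhair is living and takes 1/16.
Farouk is living and takes 1/16.
Layth is living and takes 1/16.
Jamal is living and takes 1/4.
Ibtisam is living and takes 1/4.
Fahad predeceased; the 1/4 allotted to Fahad's branch passes to Fahad's issue by representation.
The 1/4 is divided into 2 equal shares of 1/8 among Hamid, Umar.
Hamid is living and takes 1/8.
Umar is living and takes 1/8.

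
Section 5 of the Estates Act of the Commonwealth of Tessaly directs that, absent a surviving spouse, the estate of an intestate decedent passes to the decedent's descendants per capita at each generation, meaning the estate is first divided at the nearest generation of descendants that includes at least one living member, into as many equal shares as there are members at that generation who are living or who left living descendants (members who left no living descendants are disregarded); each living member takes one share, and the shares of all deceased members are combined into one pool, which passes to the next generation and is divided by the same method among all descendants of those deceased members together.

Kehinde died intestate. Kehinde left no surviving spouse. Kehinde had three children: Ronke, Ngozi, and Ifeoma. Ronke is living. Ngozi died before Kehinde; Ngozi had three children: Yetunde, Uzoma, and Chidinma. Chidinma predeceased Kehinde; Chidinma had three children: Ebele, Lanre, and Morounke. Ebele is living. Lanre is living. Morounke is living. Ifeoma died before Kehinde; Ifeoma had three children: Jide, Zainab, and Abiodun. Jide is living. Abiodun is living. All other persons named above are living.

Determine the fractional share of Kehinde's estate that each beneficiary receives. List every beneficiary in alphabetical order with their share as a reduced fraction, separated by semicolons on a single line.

Abiodun 1/9; Ebele 1/27; Jide 1/9; Lanre 1/27; Morounke 1/27; Ronke 1/3; Uzoma 1/9; Yetunde 1/9; Zainab 1/9

There is no surviving spouse, so the entire estate passes to Kehinde's descendants per capita at each generation.
At generation 1 (Ronke, Ngozi, Ifeoma) there are 3 shares of (1)/3 = 1/3 each.
Living: Ronke — each takes 1/3.
Deceased: Ngozi and Ifeoma. Their combined 2/3 is pooled and carried to generation 2.
At generation 2 (Yetunde, Uzoma, Chidinma, Jide, Zainab, Abiodun) there are 6 shares of (2/3)/6 = 1/9 each.
Living: Yetunde, Uzoma, Jide, Zainab, and Abiodun — each takes 1/9.
Deceased: Chidinma. That 1/9 share is carried to generation 3.
At generation 3 (Ebele, Lanre, Morounke) there are 3 shares of (1/9)/3 = 1/27 each.
Living: Ebele, Lanre, and Morounke — each takes 1/27.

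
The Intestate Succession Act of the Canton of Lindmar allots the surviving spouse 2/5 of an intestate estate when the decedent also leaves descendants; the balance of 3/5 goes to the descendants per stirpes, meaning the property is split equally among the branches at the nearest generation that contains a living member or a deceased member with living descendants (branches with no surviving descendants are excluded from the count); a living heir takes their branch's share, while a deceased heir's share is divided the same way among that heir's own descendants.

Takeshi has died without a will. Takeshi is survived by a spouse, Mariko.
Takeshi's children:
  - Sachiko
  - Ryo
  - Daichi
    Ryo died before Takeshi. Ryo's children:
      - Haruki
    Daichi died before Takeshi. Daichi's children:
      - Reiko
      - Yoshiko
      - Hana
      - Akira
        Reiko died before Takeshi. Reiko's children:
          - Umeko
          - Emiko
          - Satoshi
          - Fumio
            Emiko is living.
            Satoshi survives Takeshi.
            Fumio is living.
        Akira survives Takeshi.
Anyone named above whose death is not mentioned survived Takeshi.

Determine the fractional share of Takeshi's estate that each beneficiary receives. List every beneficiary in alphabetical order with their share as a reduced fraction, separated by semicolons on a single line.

Akira 1/20; Emiko 1/80; Fumio 1/80; Hana 1/20; Haruki 1/5; Mariko 2/5; Sachiko 1/5; Satoshi 1/80; Umeko 1/80; Yoshiko 1/20

Mariko, as surviving spouse, takes 2/5.
The remaining 3/5 passes to Takeshi's descendants per stirpes.
The 3/5 is divided into 3 equal shares of 1/5 among Sachiko, Ryo, Daichi.
Sachiko is living and takes 1/5.
Ryo predeceased; the 1/5 allotted to Ryo's branch passes to Ryo's issue by representation.
Haruki is the sole taker at this level and receives the full 1/5.
Daichi predeceased; the 1/5 allotted to Daichi's branch passes to Daichi's issue by representation.
The 1/5 is divided into 4 equal shares of 1/20 among Reiko, Yoshiko, Hana, Akira.
Reiko predeceased; the 1/20 allotted to Reiko's branch passes to Reiko's issue by representation.
The 1/20 is divided into 4 equal shares of 1/80 among Umeko, Emiko, Satoshi, Fumio.
Umeko is living and takes 1/80.
Emiko is living and takes 1/80.
Satoshi is living and takes 1/80.
Fumio is living and takes 1/80.
Yoshiko is living and takes 1/20.
Hana is living and takes 1/20.
Akira is living and takes 1/20.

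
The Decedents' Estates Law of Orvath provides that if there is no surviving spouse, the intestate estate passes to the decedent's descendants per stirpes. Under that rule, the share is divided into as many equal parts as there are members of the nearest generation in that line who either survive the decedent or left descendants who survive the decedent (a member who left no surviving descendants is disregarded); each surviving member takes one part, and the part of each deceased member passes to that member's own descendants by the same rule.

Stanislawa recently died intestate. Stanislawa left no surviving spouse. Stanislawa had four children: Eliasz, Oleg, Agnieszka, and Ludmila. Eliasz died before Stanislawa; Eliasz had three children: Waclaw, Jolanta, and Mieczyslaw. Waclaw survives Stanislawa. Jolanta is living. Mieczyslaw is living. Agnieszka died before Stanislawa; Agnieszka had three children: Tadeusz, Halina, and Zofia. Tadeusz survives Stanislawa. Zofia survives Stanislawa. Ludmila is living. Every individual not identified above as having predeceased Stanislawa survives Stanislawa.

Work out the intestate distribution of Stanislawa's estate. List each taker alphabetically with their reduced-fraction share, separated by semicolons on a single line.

Halina 1/12; Jolanta 1/12; Ludmila 1/4; Mieczyslaw 1/12; Oleg 1/4; Tadeusz 1/12; Waclaw 1/12; Zofia 1/12

There is no surviving spouse, so the entire estate passes to Stanislawa's descendants per stirpes.
The estate is divided into 4 equal shares of 1/4 among Eliasz, Oleg, Agnieszka, Ludmila.
Eliasz predeceased; the 1/4 allotted to Eliasz's branch passes to Eliasz's issue by representation.
The 1/4 is divided into 3 equal shares of 1/12 among Waclaw, Jolanta, Mieczyslaw.
Waclaw is living and takes 1/12.
Jolanta is living and takes 1/12.
Mieczyslaw is living and takes 1/12.
Oleg is living and takes 1/4.
Agnieszka predeceased; the 1/4 allotted to Agnieszka's branch passes to Agnieszka's issue by representation.
The 1/4 is divided into 3 equal shares of 1/12 among Tadeusz, Halina, Zofia.
Tadeusz is living and takes 1/12.
Halina is living and takes 1/12.
Zofia is living and takes 1/12.
Ludmila is living and takes 1/4.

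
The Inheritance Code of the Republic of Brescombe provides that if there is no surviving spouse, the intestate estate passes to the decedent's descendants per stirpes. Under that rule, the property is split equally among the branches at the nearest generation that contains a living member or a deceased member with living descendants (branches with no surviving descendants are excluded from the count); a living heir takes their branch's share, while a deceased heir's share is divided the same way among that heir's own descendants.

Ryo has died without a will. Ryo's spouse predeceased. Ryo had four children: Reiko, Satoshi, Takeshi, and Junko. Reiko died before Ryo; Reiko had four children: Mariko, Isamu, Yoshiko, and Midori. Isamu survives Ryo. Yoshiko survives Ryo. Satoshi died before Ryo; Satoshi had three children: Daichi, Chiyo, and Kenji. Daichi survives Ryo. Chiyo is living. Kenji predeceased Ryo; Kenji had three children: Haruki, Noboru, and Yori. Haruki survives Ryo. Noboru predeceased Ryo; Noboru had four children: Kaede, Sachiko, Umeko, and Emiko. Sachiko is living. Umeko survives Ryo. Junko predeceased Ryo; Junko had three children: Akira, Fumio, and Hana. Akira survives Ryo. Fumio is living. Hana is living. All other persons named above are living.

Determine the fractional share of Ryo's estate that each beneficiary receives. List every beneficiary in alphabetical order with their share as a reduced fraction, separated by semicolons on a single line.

Akira 1/12; Chiyo 1/12; Daichi 1/12; Emiko 1/144; Fumio 1/12; Hana 1/12; Haruki 1/36; Isamu 1/16; Kaede 1/144; Mariko 1/16; Midori 1/16; Sachiko 1/144; Takeshi 1/4; Umeko 1/144; Yori 1/36; Yoshiko 1/16

There is no surviving spouse, so the entire estate passes to Ryo's descendants per stirpes.
The estate is divided into 4 equal shares of 1/4 among Reiko, Satoshi, Takeshi, Junko.
Reiko predeceased; the 1/4 allotted to Reiko's branch passes to Reiko's issue by representation.
The 1/4 is divided into 4 equal shares of 1/16 among Mariko, Isamu, Yoshiko, Midori.
Mariko is living and takes 1/16.
Isamu is living and takes 1/16.
Yoshiko is living and takes 1/16.
Midori is living and takes 1/16.
Satoshi predeceased; the 1/4 allotted to Satoshi's branch passes to Satoshi's issue by representation.
The 1/4 is divided into 3 equal shares of 1/12 among Daichi, Chiyo, Kenji.
Daichi is living and takes 1/12.
Chiyo is living and takes 1/12.
Kenji predeceased; the 1/12 allotted to Kenji's branch passes to Kenji's issue by representation.
The 1/12 is divided into 3 equal shares of 1/36 among Haruki, Noboru, Yori.
Haruki is living and takes 1/36.
Noboru predeceased; the 1/36 allotted to Noboru's branch passes to Noboru's issue by representation.
The 1/36 is divided into 4 equal shares of 1/144 among Kaede, Sachiko, Umeko, Emiko.
Kaede is living and takes 1/144.
Sachiko is living and takes 1/144.
Umeko is living and takes 1/144.
Emiko is living and takes 1/144.
Yori is living and takes 1/36.
Takeshi is living and takes 1/4.
Junko predeceased; the 1/4 allotted to Junko's branch passes to Junko's issue by representation.
The 1/4 is divided into 3 equal shares of 1/12 among Akira, Fumio, Hana.
Akira is living and takes 1/12.
Fumio is living and takes 1/12.
Hana is living and takes 1/12.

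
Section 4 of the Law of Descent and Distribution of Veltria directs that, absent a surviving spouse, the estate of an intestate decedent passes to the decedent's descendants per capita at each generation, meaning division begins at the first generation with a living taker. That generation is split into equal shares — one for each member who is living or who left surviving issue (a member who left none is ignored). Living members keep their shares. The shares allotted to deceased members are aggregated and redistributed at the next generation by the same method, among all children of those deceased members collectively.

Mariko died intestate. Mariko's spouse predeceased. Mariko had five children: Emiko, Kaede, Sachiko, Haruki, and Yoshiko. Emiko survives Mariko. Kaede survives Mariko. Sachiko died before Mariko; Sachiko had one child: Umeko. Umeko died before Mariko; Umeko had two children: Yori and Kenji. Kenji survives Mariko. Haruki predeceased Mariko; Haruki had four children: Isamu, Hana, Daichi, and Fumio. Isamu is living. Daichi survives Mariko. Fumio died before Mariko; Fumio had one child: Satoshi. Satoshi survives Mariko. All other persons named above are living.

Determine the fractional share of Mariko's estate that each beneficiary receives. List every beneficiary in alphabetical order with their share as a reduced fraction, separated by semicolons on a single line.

There is no surviving spouse, so the entire estate passes to Mariko's descendants per capita at each generation.
At generation 1 (Emiko, Kaede, Sachiko, Haruki, Yoshiko) there are 5 shares of (1)/5 = 1/5 each.
Living: Emiko, Kaede, and Yoshiko — each takes 1/5.
Deceased: Sachiko and Haruki. Their combined 2/5 is pooled and carried to generation 2.
At generation 2 (Umeko, Isamu, Hana, Daichi, Fumio) there are 5 shares of (2/5)/5 = 2/25 each.
Living: Isamu, Hana, and Daichi — each takes 2/25.
Deceased: Umeko and Fumio. Their combined 4/25 is pooled and carried to generation 3.
At generation 3 (Yori, Kenji, Satoshi) there are 3 shares of (4/25)/3 = 4/75 each.
Living: Yori, Kenji, and Satoshi — each takes 4/75.

Daichi 2/25; Emiko 1/5; Hana 2/25; Isamu 2/25; Kaede 1/5; Kenji 4/75; Satoshi 4/75; Yori 4/75; Yoshiko 1/5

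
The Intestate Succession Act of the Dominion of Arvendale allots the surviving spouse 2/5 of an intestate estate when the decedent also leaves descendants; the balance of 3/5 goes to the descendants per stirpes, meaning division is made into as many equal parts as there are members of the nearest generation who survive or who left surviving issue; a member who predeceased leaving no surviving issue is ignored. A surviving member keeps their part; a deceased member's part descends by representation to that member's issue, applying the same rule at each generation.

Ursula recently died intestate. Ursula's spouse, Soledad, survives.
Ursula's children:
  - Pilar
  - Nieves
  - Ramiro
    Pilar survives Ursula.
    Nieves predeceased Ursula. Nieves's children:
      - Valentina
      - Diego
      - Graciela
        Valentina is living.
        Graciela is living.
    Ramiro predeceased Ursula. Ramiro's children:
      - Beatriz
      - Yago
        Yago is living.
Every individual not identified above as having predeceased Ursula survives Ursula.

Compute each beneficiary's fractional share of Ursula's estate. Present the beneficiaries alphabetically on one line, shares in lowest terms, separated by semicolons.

Soledad, as surviving spouse, takes 2/5.
The remaining 3/5 passes to Ursula's descendants per stirpes.
The 3/5 is divided into 3 equal shares of 1/5 among Pilar, Nieves, Ramiro.
Pilar is living and takes 1/5.
Nieves predeceased; the 1/5 allotted to Nieves's branch passes to Nieves's issue by representation.
The 1/5 is divided into 3 equal shares of 1/15 among Valentina, Diego, Graciela.
Valentina is living and takes 1/15.
Diego is living and takes 1/15.
Graciela is living and takes 1/15.
Ramiro predeceased; the 1/5 allotted to Ramiro's branch passes to Ramiro's issue by representation.
The 1/5 is divided into 2 equal shares of 1/10 among Beatriz, Yago.
Beatriz is living and takes 1/10.
Yago is living and takes 1/10.

Beatriz 1/10; Diego 1/15; Graciela 1/15; Pilar 1/5; Soledad 2/5; Valentina 1/15; Yago 1/10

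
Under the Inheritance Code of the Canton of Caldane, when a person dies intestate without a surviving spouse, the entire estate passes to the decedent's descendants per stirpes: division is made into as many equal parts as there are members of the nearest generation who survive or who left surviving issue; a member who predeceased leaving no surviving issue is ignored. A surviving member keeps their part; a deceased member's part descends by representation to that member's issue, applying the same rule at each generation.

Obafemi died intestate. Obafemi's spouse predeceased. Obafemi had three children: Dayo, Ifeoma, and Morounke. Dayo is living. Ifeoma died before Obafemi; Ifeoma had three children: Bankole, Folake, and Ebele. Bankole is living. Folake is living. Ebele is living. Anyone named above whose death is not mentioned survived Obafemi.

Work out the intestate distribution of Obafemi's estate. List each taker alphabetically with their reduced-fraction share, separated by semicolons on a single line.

There is no surviving spouse, so the entire estate passes to Obafemi's descendants per stirpes.
The estate is divided into 3 equal shares of 1/3 among Dayo, Ifeoma, Morounke.
Dayo is living and takes 1/3.
Ifeoma predeceased; the 1/3 allotted to Ifeoma's branch passes to Ifeoma's issue by representation.
The 1/3 is divided into 3 equal shares of 1/9 among Bankole, Folake, Ebele.
Bankole is living and takes 1/9.
Folake is living and takes 1/9.
Ebele is living and takes 1/9.
Morounke is living and takes 1/3.

Bankole 1/9; Dayo 1/3; Ebele 1/9; Folake 1/9; Morounke 1/3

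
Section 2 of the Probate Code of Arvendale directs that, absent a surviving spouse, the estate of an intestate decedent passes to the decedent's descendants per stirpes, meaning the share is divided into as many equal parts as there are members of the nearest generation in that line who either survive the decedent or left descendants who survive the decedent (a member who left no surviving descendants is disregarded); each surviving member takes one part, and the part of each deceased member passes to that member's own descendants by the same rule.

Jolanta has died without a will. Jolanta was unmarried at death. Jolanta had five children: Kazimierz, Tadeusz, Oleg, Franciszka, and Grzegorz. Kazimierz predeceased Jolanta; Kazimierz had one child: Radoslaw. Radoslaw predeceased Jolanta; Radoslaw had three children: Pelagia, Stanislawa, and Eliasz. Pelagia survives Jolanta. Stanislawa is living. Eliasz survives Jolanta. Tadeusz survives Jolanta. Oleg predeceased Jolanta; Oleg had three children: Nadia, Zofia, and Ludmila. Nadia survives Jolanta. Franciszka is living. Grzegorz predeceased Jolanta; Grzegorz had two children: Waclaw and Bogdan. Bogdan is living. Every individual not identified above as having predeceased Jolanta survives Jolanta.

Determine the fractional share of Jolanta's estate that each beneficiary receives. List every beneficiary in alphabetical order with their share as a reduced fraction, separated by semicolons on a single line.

There is no surviving spouse, so the entire estate passes to Jolanta's descendants per stirpes.
The estate is divided into 5 equal shares of 1/5 among Kazimierz, Tadeusz, Oleg, Franciszka, Grzegorz.
Kazimierz predeceased; the 1/5 allotted to Kazimierz's branch passes to Kazimierz's issue by representation.
Radoslaw's line is the sole branch at this level, so the full 1/5 passes to Radoslaw's issue by representation.
The 1/5 is divided into 3 equal shares of 1/15 among Pelagia, Stanislawa, Eliasz.
Pelagia is living and takes 1/15.
Stanislawa is living and takes 1/15.
Eliasz is living and takes 1/15.
Tadeusz is living and takes 1/5.
Oleg predeceased; the 1/5 allotted to Oleg's branch passes to Oleg's issue by representation.
The 1/5 is divided into 3 equal shares of 1/15 among Nadia, Zofia, Ludmila.
Nadia is living and takes 1/15.
Zofia is living and takes 1/15.
Ludmila is living and takes 1/15.
Franciszka is living and takes 1/5.
Grzegorz predeceased; the 1/5 allotted to Grzegorz's branch passes to Grzegorz's issue by representation.
The 1/5 is divided into 2 equal shares of 1/10 among Waclaw, Bogdan.
Waclaw is living and takes 1/10.
Bogdan is living and takes 1/10.

Bogdan 1/10; Eliasz 1/15; Franciszka 1/5; Ludmila 1/15; Nadia 1/15; Pelagia 1/15; Stanislawa 1/15; Tadeusz 1/5; Waclaw 1/10; Zofia 1/15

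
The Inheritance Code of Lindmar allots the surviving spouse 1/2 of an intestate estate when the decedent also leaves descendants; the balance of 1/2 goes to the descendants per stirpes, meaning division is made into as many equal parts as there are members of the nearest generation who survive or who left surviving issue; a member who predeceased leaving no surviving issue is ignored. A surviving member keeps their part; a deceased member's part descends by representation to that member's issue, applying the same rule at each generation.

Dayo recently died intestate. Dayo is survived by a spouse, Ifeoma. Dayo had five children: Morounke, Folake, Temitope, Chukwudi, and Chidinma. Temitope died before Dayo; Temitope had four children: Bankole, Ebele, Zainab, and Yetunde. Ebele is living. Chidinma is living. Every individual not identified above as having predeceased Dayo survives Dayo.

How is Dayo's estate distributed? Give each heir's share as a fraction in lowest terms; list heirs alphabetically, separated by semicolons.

Bankole 1/40; Chidinma 1/10; Chukwudi 1/10; Ebele 1/40; Folake 1/10; Ifeoma 1/2; Morounke 1/10; Yetunde 1/40; Zainab 1/40

Ifeoma, as surviving spouse, takes 1/2.
The remaining 1/2 passes to Dayo's descendants per stirpes.
The 1/2 is divided into 5 equal shares of 1/10 among Morounke, Folake, Temitope, Chukwudi, Chidinma.
Morounke is living and takes 1/10.
Folake is living and takes 1/10.
Temitope predeceased; the 1/10 allotted to Temitope's branch passes to Temitope's issue by representation.
The 1/10 is divided into 4 equal shares of 1/40 among Bankole, Ebele, Zainab, Yetunde.
Bankole is living and takes 1/40.
Ebele is living and takes 1/40.
Zainab is living and takes 1/40.
Yetunde is living and takes 1/40.
Chukwudi is living and takes 1/10.
Chidinma is living and takes 1/10.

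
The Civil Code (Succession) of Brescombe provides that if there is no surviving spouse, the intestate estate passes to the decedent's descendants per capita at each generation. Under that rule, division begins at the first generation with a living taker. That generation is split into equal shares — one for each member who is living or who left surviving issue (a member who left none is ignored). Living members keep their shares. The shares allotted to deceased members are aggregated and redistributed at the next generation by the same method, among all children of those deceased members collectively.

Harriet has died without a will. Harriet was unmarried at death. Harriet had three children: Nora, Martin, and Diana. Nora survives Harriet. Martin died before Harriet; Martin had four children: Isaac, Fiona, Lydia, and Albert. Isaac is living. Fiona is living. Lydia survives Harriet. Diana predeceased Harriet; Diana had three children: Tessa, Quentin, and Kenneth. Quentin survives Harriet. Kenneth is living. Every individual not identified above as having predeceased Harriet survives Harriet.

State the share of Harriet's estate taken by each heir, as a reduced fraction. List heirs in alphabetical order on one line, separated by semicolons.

There is no surviving spouse, so the entire estate passes to Harriet's descendants per capita at each generation.
At generation 1 (Nora, Martin, Diana) there are 3 shares of (1)/3 = 1/3 each.
Living: Nora — each takes 1/3.
Deceased: Martin and Diana. Their combined 2/3 is pooled and carried to generation 2.
At generation 2 (Isaac, Fiona, Lydia, Albert, Tessa, Quentin, Kenneth) there are 7 shares of (2/3)/7 = 2/21 each.
Living: Isaac, Fiona, Lydia, Albert, Tessa, Quentin, and Kenneth — each takes 2/21.

Albert 2/21; Fiona 2/21; Isaac 2/21; Kenneth 2/21; Lydia 2/21; Nora 1/3; Quentin 2/21; Tessa 2/21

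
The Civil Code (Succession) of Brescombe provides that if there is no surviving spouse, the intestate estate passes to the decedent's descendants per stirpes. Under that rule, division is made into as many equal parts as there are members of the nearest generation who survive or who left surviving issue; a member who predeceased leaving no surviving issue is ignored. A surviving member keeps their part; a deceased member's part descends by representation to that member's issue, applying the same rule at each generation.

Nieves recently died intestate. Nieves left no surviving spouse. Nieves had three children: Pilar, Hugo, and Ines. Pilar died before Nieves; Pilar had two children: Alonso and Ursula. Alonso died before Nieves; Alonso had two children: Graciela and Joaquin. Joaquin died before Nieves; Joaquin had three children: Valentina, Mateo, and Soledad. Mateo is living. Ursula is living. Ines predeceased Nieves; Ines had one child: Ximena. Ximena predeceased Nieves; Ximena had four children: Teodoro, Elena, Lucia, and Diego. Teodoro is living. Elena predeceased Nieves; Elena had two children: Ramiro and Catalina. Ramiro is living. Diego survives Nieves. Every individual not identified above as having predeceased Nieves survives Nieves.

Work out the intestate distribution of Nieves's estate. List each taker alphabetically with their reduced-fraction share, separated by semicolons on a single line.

There is no surviving spouse, so the entire estate passes to Nieves's descendants per stirpes.
The estate is divided into 3 equal shares of 1/3 among Pilar, Hugo, Ines.
Pilar predeceased; the 1/3 allotted to Pilar's branch passes to Pilar's issue by representation.
The 1/3 is divided into 2 equal shares of 1/6 among Alonso, Ursula.
Alonso predeceased; the 1/6 allotted to Alonso's branch passes to Alonso's issue by representation.
The 1/6 is divided into 2 equal shares of 1/12 among Graciela, Joaquin.
Graciela is living and takes 1/12.
Joaquin predeceased; the 1/12 allotted to Joaquin's branch passes to Joaquin's issue by representation.
The 1/12 is divided into 3 equal shares of 1/36 among Valentina, Mateo, Soledad.
Valentina is living and takes 1/36.
Mateo is living and takes 1/36.
Soledad is living and takes 1/36.
Ursula is living and takes 1/6.
Hugo is living and takes 1/3.
Ines predeceased; the 1/3 allotted to Ines's branch passes to Ines's issue by representation.
Ximena's line is the sole branch at this level, so the full 1/3 passes to Ximena's issue by representation.
The 1/3 is divided into 4 equal shares of 1/12 among Teodoro, Elena, Lucia, Diego.
Teodoro is living and takes 1/12.
Elena predeceased; the 1/12 allotted to Elena's branch passes to Elena's issue by representation.
The 1/12 is divided into 2 equal shares of 1/24 among Ramiro, Catalina.
Ramiro is living and takes 1/24.
Catalina is living and takes 1/24.
Lucia is living and takes 1/12.
Diego is living and takes 1/12.

Catalina 1/24; Diego 1/12; Graciela 1/12; Hugo 1/3; Lucia 1/12; Mateo 1/36; Ramiro 1/24; Soledad 1/36; Teodoro 1/12; Ursula 1/6; Valentina 1/36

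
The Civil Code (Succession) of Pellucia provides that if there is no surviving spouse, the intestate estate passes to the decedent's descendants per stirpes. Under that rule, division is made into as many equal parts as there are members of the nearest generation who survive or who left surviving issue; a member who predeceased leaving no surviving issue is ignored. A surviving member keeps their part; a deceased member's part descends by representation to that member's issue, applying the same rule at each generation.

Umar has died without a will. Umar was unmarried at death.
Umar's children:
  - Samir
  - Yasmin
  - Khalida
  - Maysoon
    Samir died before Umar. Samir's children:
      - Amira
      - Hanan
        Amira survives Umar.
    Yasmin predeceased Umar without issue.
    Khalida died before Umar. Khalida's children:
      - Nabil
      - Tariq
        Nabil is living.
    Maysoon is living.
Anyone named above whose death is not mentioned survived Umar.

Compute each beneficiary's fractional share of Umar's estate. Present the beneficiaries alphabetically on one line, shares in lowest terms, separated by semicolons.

Amira 1/6; Hanan 1/6; Maysoon 1/3; Nabil 1/6; Tariq 1/6

There is no surviving spouse, so the entire estate passes to Umar's descendants per stirpes.
Yasmin left no surviving issue, so that branch lapses and is disregarded.
The estate is divided into 3 equal shares of 1/3 among Samir, Khalida, Maysoon.
Samir predeceased; the 1/3 allotted to Samir's branch passes to Samir's issue by representation.
The 1/3 is divided into 2 equal shares of 1/6 among Amira, Hanan.
Amira is living and takes 1/6.
Hanan is living and takes 1/6.
Khalida predeceased; the 1/3 allotted to Khalida's branch passes to Khalida's issue by representation.
The 1/3 is divided into 2 equal shares of 1/6 among Nabil, Tariq.
Nabil is living and takes 1/6.
Tariq is living and takes 1/6.
Maysoon is living and takes 1/3.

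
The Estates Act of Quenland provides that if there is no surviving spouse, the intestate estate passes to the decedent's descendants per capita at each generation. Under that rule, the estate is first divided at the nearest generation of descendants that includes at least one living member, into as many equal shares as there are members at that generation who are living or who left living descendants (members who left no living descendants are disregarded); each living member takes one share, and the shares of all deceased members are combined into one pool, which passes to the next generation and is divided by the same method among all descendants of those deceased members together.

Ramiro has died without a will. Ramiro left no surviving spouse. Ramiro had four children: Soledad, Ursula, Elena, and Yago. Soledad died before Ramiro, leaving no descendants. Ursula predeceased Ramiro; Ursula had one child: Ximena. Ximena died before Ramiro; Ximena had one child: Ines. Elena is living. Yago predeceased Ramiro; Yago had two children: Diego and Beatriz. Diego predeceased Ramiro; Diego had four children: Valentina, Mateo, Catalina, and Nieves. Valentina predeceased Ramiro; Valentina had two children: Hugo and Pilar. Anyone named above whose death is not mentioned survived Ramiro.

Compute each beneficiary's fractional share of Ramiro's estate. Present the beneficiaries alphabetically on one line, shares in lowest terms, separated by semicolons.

There is no surviving spouse, so the entire estate passes to Ramiro's descendants per capita at each generation.
At generation 1 (Ursula, Elena, Yago) there are 3 shares of (1)/3 = 1/3 each.
Living: Elena — each takes 1/3.
Deceased: Ursula and Yago. Their combined 2/3 is pooled and carried to generation 2.
At generation 2 (Ximena, Diego, Beatriz) there are 3 shares of (2/3)/3 = 2/9 each.
Living: Beatriz — each takes 2/9.
Deceased: Ximena and Diego. Their combined 4/9 is pooled and carried to generation 3.
At generation 3 (Ines, Valentina, Mateo, Catalina, Nieves) there are 5 shares of (4/9)/5 = 4/45 each.
Living: Ines, Mateo, Catalina, and Nieves — each takes 4/45.
Deceased: Valentina. That 4/45 share is carried to generation 4.
At generation 4 (Hugo, Pilar) there are 2 shares of (4/45)/2 = 2/45 each.
Living: Hugo and Pilar — each takes 2/45.

Beatriz 2/9; Catalina 4/45; Elena 1/3; Hugo 2/45; Ines 4/45; Mateo 4/45; Nieves 4/45; Pilar 2/45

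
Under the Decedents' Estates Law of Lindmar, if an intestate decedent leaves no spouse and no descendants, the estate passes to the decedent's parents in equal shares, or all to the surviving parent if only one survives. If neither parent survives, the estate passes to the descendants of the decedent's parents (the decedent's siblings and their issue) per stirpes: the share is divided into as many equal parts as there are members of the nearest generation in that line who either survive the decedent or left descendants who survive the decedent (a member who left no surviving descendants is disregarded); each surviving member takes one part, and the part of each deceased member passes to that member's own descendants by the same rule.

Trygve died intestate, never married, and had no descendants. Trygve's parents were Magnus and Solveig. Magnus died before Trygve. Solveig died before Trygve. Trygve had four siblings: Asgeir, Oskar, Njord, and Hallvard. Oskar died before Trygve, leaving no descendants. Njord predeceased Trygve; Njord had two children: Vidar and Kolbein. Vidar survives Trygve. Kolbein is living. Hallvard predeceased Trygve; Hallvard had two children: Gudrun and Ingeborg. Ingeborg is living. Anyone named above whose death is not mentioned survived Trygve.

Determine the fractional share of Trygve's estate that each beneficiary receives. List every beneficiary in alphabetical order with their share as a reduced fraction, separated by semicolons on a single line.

Neither parent survives and there are no descendants, so the estate passes to Trygve's siblings and their issue per stirpes.
Oskar left no surviving issue, so that branch lapses and is disregarded.
The estate is divided into 3 equal shares of 1/3 among Asgeir, Njord, Hallvard.
Asgeir is living and takes 1/3.
Njord predeceased; the 1/3 allotted to Njord's branch passes to Njord's issue by representation.
The 1/3 is divided into 2 equal shares of 1/6 among Vidar, Kolbein.
Vidar is living and takes 1/6.
Kolbein is living and takes 1/6.
Hallvard predeceased; the 1/3 allotted to Hallvard's branch passes to Hallvard's issue by representation.
The 1/3 is divided into 2 equal shares of 1/6 among Gudrun, Ingeborg.
Gudrun is living and takes 1/6.
Ingeborg is living and takes 1/6.

Asgeir 1/3; Gudrun 1/6; Ingeborg 1/6; Kolbein 1/6; Vidar 1/6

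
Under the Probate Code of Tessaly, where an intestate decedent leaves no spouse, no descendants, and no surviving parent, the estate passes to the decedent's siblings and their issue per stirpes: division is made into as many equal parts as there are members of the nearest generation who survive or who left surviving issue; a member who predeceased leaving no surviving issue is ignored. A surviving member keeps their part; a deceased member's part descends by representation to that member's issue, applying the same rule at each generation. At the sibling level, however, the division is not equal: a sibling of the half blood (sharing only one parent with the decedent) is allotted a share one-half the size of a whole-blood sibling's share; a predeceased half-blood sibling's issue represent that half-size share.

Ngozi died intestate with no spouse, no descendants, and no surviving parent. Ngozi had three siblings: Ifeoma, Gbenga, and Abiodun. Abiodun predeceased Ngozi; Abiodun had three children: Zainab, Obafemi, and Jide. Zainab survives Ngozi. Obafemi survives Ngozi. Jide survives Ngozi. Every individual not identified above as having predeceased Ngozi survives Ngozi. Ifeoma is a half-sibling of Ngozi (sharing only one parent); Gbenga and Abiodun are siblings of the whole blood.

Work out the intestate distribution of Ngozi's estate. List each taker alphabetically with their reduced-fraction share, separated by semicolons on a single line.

Gbenga 2/5; Ifeoma 1/5; Jide 2/15; Obafemi 2/15; Zainab 2/15

No spouse, descendants, or parent survives, so the estate passes to Ngozi's siblings per stirpes.
Half-blood siblings count for one-half the weight of whole-blood siblings at the initial division.
Dividing 1 in proportion to weights (total weight 5/2): Ifeoma (weight 1/2) → 1/5; Gbenga (weight 1) → 2/5; Abiodun (weight 1) → 2/5.
Ifeoma is living and takes 1/5.
Gbenga is living and takes 2/5.
Abiodun predeceased; the 2/5 allotted to Abiodun's branch passes to Abiodun's issue by representation.
The 2/5 is divided into 3 equal shares of 2/15 among Zainab, Obafemi, Jide.
Zainab is living and takes 2/15.
Obafemi is living and takes 2/15.
Jide is living and takes 2/15.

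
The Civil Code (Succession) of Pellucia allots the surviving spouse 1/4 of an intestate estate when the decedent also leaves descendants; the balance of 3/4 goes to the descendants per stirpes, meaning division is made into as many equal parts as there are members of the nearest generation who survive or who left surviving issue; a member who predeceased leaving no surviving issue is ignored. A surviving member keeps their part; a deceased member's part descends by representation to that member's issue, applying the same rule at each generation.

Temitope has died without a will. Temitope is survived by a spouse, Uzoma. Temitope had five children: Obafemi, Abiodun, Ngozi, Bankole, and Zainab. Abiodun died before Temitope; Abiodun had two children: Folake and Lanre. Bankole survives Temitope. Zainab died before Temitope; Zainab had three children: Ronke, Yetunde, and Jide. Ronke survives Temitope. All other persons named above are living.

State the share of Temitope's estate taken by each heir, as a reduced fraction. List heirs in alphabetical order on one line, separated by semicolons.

Uzoma, as surviving spouse, takes 1/4.
The remaining 3/4 passes to Temitope's descendants per stirpes.
The 3/4 is divided into 5 equal shares of 3/20 among Obafemi, Abiodun, Ngozi, Bankole, Zainab.
Obafemi is living and takes 3/20.
Abiodun predeceased; the 3/20 allotted to Abiodun's branch passes to Abiodun's issue by representation.
The 3/20 is divided into 2 equal shares of 3/40 among Folake, Lanre.
Folake is living and takes 3/40.
Lanre is living and takes 3/40.
Ngozi is living and takes 3/20.
Bankole is living and takes 3/20.
Zainab predeceased; the 3/20 allotted to Zainab's branch passes to Zainab's issue by representation.
The 3/20 is divided into 3 equal shares of 1/20 among Ronke, Yetunde, Jide.
Ronke is living and takes 1/20.
Yetunde is living and takes 1/20.
Jide is living and takes 1/20.

Bankole 3/20; Folake 3/40; Jide 1/20; Lanre 3/40; Ngozi 3/20; Obafemi 3/20; Ronke 1/20; Uzoma 1/4; Yetunde 1/20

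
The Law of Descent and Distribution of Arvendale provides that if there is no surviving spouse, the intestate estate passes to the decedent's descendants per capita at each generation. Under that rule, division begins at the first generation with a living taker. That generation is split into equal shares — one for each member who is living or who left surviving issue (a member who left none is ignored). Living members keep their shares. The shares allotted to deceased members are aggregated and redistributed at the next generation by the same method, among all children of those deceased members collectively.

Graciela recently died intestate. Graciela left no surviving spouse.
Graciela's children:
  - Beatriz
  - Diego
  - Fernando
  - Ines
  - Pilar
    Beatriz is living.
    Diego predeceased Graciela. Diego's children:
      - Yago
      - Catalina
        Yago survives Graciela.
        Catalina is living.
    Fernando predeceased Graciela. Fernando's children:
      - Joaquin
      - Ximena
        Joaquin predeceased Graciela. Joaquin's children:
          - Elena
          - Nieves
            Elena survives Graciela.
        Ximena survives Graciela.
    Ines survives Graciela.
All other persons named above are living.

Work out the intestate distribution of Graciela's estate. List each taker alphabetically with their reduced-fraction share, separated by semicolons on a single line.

Beatriz 1/5; Catalina 1/10; Elena 1/20; Ines 1/5; Nieves 1/20; Pilar 1/5; Ximena 1/10; Yago 1/10

There is no surviving spouse, so the entire estate passes to Graciela's descendants per capita at each generation.
At generation 1 (Beatriz, Diego, Fernando, Ines, Pilar) there are 5 shares of (1)/5 = 1/5 each.
Living: Beatriz, Ines, and Pilar — each takes 1/5.
Deceased: Diego and Fernando. Their combined 2/5 is pooled and carried to generation 2.
At generation 2 (Yago, Catalina, Joaquin, Ximena) there are 4 shares of (2/5)/4 = 1/10 each.
Living: Yago, Catalina, and Ximena — each takes 1/10.
Deceased: Joaquin. That 1/10 share is carried to generation 3.
At generation 3 (Elena, Nieves) there are 2 shares of (1/10)/2 = 1/20 each.
Living: Elena and Nieves — each takes 1/20.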